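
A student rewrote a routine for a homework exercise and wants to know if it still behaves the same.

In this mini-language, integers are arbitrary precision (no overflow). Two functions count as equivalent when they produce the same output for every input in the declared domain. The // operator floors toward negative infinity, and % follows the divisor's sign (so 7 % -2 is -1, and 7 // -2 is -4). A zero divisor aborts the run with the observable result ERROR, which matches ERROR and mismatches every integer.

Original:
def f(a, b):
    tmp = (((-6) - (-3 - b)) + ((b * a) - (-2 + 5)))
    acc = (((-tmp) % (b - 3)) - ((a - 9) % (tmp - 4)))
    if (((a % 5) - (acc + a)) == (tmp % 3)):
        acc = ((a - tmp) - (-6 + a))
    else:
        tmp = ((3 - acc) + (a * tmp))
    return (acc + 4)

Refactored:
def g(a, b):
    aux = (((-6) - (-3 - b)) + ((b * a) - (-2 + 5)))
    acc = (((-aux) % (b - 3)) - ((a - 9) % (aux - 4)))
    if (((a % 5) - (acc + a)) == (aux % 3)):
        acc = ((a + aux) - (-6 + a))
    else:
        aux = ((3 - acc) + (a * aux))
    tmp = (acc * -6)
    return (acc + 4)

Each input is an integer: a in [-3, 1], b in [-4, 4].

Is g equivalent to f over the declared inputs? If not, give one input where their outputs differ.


On input a=0, b=1, f returns 15 while g returns 5.
verdict: not equivalent; witness: a=0, b=1


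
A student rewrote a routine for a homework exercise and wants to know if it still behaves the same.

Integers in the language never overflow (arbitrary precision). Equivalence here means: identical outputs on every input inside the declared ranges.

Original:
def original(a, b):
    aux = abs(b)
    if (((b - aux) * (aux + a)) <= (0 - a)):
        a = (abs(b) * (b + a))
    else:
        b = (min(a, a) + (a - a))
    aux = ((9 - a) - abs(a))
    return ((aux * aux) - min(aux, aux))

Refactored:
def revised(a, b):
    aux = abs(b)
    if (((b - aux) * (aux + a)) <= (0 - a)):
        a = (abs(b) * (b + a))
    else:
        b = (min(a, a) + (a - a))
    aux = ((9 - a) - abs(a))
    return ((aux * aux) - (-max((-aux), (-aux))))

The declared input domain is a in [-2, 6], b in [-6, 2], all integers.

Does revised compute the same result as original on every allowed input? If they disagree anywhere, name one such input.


Differences: min/max/abs usage differs — yet all 81 inputs agree.
verdict: equivalent


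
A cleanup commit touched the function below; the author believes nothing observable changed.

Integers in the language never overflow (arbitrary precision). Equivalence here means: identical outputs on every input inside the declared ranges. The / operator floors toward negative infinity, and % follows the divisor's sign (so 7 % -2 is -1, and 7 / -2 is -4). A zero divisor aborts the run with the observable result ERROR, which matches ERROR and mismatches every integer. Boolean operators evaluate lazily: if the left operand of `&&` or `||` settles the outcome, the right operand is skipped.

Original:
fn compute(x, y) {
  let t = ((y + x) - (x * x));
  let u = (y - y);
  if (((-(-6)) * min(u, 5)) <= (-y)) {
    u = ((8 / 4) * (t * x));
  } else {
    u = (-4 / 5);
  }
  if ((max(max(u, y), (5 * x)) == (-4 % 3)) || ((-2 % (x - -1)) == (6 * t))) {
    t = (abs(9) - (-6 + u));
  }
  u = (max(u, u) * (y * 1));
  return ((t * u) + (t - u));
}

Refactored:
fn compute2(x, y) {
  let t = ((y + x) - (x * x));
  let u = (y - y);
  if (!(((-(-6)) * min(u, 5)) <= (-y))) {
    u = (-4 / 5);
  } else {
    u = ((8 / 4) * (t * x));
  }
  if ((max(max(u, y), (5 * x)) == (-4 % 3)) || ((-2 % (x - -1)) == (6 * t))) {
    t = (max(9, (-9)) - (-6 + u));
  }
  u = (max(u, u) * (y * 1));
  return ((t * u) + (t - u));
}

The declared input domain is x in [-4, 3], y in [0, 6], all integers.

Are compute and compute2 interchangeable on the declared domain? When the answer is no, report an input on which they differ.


Behavior is preserved: although min/max/abs usage differs; constant usage differs; boolean connective usage differs, the outputs never diverge.
One worked example (x=1, y=4) — compute: t := 4 | u := 0 | (((-(-6)) * min(u, 5)) <= (-y)): false | u := -1 | ((max(max(u, y), (5 * x)) == (-4 % 3)) || ((-2 % (x - -1)) == (6 * t))): false | u := -4 | result -8; compute2: t := 4 | u := 0 | (!(((-(-6)) * min(u, 5)) <= (-y))): true | u := -1 | ((max(max(u, y), (5 * x)) == (-4 % 3)) || ((-2 % (x - -1)) == (6 * t))): false | u := -4 | result -8; agreement on -8.
Checked all 56 inputs in the declared domain: the outputs agree on every one.
verdict: equivalent


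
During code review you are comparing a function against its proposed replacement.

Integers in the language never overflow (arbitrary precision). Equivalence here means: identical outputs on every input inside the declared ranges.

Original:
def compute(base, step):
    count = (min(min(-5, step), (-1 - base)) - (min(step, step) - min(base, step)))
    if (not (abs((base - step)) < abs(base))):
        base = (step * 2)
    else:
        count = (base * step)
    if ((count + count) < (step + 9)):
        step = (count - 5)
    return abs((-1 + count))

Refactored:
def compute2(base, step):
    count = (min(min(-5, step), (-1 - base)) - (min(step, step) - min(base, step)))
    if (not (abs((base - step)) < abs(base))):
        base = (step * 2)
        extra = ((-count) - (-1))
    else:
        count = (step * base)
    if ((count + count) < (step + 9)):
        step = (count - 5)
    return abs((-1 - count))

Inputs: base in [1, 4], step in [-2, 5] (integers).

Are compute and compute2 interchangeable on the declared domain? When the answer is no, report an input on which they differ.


Try base=1, step=-2.
compute: count becomes -5; next (not (abs((base - step)) < abs(base))) evaluates to true; next base becomes -4; next ((count + count) < (step + 9)) evaluates to true; next step becomes -10; next final value 6
compute2: count becomes -5; next (not (abs((base - step)) < abs(base))) evaluates to true; next base becomes -4; next extra becomes 6; next ((count + count) < (step + 9)) evaluates to true; next step becomes -10; next final value 4
6 against 4: the behavior changed.
verdict: not equivalent; witness: base=1, step=-2


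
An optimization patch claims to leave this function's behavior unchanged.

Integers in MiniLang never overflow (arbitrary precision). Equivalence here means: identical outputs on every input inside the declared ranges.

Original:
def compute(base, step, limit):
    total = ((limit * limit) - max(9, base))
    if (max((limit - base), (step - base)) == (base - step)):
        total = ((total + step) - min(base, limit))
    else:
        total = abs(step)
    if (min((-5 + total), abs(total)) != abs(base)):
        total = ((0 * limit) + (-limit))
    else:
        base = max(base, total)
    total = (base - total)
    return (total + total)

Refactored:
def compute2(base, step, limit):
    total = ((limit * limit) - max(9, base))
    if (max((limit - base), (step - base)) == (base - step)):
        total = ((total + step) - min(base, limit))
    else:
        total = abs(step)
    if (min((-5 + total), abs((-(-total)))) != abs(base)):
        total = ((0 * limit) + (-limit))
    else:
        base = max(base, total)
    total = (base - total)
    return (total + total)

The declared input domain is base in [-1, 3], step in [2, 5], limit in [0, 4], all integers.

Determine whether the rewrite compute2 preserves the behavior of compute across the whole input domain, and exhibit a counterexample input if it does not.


Changes here: same computation, different form; the full 100-point sweep finds no disagreement.
verdict: equivalent


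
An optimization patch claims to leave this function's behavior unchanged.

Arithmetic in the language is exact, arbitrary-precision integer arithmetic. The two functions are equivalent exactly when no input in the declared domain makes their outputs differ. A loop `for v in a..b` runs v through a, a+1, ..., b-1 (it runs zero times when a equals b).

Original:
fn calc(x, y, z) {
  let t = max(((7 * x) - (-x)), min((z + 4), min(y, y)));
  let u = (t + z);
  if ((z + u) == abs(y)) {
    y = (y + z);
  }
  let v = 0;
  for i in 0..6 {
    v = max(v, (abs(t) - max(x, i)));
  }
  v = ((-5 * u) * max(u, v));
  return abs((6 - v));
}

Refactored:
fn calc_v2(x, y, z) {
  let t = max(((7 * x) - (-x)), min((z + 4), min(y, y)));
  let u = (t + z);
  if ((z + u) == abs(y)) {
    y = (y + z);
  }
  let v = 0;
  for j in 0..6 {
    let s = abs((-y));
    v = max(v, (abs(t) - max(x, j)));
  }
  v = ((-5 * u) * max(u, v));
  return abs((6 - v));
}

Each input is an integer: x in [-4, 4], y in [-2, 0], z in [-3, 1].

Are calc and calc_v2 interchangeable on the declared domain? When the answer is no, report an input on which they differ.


Comparing the listings, the differences include: local variable names differ, and min/max/abs usage differs, and statement counts differ.
Tracing x=2, y=-1, z=-3: calc: t := 16 | u := 13 | ((z + u) == abs(y)): false | v := 0 | iter i=0: | v := 14 | iter i=1: | v := 14 | iter i=2: | v := 14 | iter i=3: | v := 14 | iter i=4: | v := 14 | iter i=5: | v := 14 | v := -910 | result 916 | calc_v2: t := 16 | u := 13 | ((z + u) == abs(y)): false | v := 0 | iter j=0: | s := 1 | v := 14 | iter j=1: | s := 1 | v := 14 | iter j=2: | s := 1 | v := 14 | iter j=3: | s := 1 | v := 14 | iter j=4: | s := 1 | v := 14 | iter j=5: | s := 1 | v := 14 | v := -910 | result 916 — matching result 916.
Checked all 135 inputs in the declared domain: the outputs agree on every one.
verdict: equivalent


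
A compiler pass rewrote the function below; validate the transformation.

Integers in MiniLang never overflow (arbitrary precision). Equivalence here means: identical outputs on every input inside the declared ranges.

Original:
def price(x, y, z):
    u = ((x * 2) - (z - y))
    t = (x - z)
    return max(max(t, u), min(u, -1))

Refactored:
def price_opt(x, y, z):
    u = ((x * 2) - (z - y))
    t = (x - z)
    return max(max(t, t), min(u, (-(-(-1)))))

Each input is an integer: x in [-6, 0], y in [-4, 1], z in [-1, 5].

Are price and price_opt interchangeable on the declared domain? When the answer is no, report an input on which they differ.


At x=0, y=1, z=-1: price gives 2, price_opt gives 1.
verdict: not equivalent; witness: x=0, y=1, z=-1


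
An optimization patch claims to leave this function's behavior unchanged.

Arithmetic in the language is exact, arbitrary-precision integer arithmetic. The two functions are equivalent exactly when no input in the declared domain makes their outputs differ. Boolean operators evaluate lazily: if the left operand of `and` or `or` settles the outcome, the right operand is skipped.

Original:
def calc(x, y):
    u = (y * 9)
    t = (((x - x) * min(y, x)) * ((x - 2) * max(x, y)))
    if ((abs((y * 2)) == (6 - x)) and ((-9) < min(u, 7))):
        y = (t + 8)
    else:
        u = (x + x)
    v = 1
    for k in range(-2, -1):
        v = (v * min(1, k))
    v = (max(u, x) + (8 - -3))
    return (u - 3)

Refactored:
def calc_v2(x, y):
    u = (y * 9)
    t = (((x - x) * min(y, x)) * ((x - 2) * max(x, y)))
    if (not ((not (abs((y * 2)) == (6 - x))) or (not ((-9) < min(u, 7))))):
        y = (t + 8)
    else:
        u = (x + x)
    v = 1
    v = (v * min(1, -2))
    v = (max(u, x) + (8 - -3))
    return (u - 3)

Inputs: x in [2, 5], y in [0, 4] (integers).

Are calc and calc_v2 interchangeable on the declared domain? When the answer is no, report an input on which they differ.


Differences: constant usage differs; also boolean connective usage differs; also statement counts differ; also loop structure differs; also local variable names differ — yet all 20 inputs agree.
verdict: equivalent


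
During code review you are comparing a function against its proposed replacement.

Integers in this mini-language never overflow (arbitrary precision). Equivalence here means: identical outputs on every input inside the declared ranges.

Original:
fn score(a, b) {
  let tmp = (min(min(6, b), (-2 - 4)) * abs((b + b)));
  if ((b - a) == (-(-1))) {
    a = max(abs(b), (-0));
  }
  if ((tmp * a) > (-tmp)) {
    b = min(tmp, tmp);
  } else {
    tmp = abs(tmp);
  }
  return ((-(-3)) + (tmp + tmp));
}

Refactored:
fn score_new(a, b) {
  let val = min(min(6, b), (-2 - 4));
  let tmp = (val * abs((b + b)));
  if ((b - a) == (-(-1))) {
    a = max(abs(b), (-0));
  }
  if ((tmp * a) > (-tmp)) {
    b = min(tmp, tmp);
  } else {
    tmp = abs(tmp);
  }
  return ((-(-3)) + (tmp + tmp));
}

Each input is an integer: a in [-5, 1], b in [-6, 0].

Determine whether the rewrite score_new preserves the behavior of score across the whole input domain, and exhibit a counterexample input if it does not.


This is a faithful refactor — local variable names differ, and statement counts differ, but the computed results match everywhere.
Tracing a=0, b=-6: score: tmp := -72 | ((b - a) == (-(-1))): false | ((tmp * a) > (-tmp)): false | tmp := 72 | result 147 | score_new: val := -6 | tmp := -72 | ((b - a) == (-(-1))): false | ((tmp * a) > (-tmp)): false | tmp := 72 | result 147 — matching result 147.
Checked all 49 inputs in the declared domain: the outputs agree on every one.
verdict: equivalent


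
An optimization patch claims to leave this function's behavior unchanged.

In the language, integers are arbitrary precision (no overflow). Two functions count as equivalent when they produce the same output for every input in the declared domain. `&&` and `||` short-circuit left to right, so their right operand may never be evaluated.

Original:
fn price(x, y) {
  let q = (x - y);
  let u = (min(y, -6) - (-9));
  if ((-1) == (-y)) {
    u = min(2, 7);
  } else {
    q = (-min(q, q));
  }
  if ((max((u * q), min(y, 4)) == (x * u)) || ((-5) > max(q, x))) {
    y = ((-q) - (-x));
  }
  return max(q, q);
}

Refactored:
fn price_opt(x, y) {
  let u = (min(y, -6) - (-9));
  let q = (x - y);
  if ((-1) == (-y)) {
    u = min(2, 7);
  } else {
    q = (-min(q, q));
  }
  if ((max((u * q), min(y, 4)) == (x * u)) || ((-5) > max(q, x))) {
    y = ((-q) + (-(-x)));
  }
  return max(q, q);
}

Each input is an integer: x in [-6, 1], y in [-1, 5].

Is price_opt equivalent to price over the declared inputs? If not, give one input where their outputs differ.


This is a faithful refactor — arithmetic usage differs, but the computed results match everywhere.
One worked example (x=0, y=-1) — price: q becomes 1; next u becomes 3; next ((-1) == (-y)) evaluates to false; next q becomes -1; next ((max((u * q), min(y, 4)) == (x * u)) || ((-5) > max(q, x))) evaluates to false; next final value -1; price_opt: u becomes 3; next q becomes 1; next ((-1) == (-y)) evaluates to false; next q becomes -1; next ((max((u * q), min(y, 4)) == (x * u)) || ((-5) > max(q, x))) evaluates to false; next final value -1; agreement on -1.
Across all 56 domain points the two functions coincide.
verdict: equivalent


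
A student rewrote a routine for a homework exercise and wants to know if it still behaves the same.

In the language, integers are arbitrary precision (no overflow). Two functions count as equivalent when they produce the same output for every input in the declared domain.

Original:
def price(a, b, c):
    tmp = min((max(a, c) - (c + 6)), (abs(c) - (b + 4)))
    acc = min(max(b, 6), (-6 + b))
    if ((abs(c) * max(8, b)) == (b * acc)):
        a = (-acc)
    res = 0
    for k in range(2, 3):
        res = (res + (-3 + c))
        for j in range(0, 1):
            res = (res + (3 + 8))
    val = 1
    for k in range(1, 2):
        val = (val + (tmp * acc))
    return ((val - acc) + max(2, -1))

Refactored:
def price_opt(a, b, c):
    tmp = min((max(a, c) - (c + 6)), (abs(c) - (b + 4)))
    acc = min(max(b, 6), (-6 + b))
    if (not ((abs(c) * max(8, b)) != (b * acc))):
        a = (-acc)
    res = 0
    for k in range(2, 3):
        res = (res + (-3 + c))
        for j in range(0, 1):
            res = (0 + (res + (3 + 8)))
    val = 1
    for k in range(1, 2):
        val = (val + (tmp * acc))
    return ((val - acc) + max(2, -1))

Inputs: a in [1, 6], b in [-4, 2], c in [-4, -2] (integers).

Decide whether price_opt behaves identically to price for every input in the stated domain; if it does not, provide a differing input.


Differences: arithmetic usage differs; and comparison usage differs; and constant usage differs; and boolean connective usage differs — yet all 126 inputs agree.
verdict: equivalent


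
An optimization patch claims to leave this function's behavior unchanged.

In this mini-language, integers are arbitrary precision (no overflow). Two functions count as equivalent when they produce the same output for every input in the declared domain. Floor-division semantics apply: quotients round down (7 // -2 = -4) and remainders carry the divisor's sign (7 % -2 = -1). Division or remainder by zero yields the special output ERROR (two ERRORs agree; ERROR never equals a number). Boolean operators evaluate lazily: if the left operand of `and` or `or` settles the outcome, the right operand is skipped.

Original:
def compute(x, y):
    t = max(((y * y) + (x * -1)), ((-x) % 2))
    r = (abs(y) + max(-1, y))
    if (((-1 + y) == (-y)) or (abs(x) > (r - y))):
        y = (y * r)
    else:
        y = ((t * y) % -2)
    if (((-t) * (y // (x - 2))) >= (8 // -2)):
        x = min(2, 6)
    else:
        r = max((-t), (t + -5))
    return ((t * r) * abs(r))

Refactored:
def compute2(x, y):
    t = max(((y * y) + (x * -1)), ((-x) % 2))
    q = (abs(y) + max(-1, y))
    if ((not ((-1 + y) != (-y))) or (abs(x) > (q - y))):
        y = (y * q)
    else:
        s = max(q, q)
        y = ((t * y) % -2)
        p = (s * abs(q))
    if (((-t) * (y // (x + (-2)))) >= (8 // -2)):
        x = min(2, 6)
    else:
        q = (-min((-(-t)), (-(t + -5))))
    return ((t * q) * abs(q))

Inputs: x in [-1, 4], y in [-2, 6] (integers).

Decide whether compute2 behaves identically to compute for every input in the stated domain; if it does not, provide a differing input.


This is a faithful refactor — boolean connective usage differs; and arithmetic usage differs; and statement counts differ; and min/max/abs usage differs; and comparison usage differs; and local variable names differ, but the computed results match everywhere.
Tracing x=1, y=5: compute: t becomes 24; next r becomes 10; next (((-1 + y) == (-y)) or (abs(x) > (r - y))) evaluates to false; next y becomes 0; next (((-t) * (y // (x - 2))) >= (8 // -2)) evaluates to true; next x becomes 2; next final value 2400 | compute2: t becomes 24; next q becomes 10; next ((not ((-1 + y) != (-y))) or (abs(x) > (q - y))) evaluates to false; next s becomes 10; next y becomes 0; next p becomes 100; next (((-t) * (y // (x + (-2)))) >= (8 // -2)) evaluates to true; next x becomes 2; next final value 2400 — matching result 2400.
Every one of the 54 inputs gives matching results.
verdict: equivalent


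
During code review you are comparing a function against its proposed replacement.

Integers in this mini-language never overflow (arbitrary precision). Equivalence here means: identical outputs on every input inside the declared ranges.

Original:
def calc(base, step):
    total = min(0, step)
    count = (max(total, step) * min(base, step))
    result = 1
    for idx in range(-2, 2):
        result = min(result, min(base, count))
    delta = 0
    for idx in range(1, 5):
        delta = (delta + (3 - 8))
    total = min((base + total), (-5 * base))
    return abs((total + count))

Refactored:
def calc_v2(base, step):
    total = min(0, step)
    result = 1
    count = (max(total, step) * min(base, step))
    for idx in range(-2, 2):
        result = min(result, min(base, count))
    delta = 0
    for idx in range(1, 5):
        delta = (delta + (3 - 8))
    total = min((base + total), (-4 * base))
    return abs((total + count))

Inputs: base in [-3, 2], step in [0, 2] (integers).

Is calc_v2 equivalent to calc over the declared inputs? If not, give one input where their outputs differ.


At base=1, step=0: calc gives 5, calc_v2 gives 4.
verdict: not equivalent; witness: base=1, step=0


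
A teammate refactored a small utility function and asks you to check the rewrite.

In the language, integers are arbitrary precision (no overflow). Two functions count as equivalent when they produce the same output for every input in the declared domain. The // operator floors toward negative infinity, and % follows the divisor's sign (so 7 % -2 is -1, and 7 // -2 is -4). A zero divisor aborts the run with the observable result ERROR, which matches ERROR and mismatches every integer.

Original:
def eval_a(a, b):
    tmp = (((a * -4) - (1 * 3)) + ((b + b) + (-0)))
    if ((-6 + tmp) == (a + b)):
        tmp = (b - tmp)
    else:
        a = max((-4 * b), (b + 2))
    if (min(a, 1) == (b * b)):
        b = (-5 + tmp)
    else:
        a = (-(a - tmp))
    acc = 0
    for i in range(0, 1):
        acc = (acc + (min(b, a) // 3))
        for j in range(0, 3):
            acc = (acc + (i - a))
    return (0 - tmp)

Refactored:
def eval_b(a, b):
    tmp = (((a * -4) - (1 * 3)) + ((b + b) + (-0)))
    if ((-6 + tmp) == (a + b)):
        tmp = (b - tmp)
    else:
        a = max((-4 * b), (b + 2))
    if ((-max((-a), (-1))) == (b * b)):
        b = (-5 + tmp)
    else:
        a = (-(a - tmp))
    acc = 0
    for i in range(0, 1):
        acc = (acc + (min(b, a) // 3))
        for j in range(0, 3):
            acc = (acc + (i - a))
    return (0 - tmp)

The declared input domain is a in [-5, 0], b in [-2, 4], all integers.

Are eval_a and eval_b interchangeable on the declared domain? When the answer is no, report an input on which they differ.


Behavior is preserved: although min/max/abs usage differs, the outputs never diverge.
One worked example (a=-3, b=-1) — eval_a: tmp=7, then ((-6 + tmp) == (a + b)) is false, then a=4, then (min(a, 1) == (b * b)) is true, then b=2, then acc=0, then (i=0), then acc=0, then (j=0), then acc=-4, then (j=1), then acc=-8, then (j=2), then acc=-12, then returns -7; eval_b: tmp=7, then ((-6 + tmp) == (a + b)) is false, then a=4, then ((-max((-a), (-1))) == (b * b)) is true, then b=2, then acc=0, then (i=0), then acc=0, then (j=0), then acc=-4, then (j=1), then acc=-8, then (j=2), then acc=-12, then returns -7; agreement on -7.
Across all 42 domain points the two functions coincide.
verdict: equivalent


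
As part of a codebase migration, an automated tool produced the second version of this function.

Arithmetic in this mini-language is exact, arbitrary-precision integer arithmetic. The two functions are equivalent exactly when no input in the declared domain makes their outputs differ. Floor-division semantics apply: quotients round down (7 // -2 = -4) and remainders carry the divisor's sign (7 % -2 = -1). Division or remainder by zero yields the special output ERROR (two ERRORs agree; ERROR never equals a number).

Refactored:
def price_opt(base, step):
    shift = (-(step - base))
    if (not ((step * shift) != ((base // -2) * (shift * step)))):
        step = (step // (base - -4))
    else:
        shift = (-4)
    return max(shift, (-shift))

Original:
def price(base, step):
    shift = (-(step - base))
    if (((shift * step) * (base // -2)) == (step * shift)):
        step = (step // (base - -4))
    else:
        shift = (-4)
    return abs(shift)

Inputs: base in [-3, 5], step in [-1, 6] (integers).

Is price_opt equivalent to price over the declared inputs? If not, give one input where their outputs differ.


Equivalent — the differences include boolean connective usage differs; also comparison usage differs; also min/max/abs usage differs, yet no declared input distinguishes the two.
One worked example (base=5, step=-1) — price: shift becomes 6; next (((shift * step) * (base // -2)) == (step * shift)) evaluates to false; next shift becomes -4; next final value 4; price_opt: shift becomes 6; next (not ((step * shift) != ((base // -2) * (shift * step)))) evaluates to false; next shift becomes -4; next final value 4; agreement on 4.
Every one of the 72 inputs gives matching results.
verdict: equivalent


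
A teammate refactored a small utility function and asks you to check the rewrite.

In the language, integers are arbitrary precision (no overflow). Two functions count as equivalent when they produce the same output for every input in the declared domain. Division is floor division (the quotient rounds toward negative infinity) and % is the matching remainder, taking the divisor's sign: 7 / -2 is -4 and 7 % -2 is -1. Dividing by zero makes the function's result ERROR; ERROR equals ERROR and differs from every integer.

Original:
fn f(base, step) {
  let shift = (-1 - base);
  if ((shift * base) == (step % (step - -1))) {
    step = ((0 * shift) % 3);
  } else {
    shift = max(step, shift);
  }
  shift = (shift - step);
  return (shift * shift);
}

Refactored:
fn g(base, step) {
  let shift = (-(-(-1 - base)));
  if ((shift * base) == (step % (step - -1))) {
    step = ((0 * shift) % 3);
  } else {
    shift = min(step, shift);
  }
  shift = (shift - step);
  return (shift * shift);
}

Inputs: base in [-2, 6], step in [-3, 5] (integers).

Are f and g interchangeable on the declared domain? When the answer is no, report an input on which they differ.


Consider the input base=-2, step=-3.
f: shift becomes 1; next ((shift * base) == (step % (step - -1))) evaluates to false; next shift becomes 1; next shift becomes 4; next final value 16
g: shift becomes 1; next ((shift * base) == (step % (step - -1))) evaluates to false; next shift becomes -3; next shift becomes 0; next final value 0
16 vs 0 — the two versions disagree here.
verdict: not equivalent; witness: base=-2, step=-3


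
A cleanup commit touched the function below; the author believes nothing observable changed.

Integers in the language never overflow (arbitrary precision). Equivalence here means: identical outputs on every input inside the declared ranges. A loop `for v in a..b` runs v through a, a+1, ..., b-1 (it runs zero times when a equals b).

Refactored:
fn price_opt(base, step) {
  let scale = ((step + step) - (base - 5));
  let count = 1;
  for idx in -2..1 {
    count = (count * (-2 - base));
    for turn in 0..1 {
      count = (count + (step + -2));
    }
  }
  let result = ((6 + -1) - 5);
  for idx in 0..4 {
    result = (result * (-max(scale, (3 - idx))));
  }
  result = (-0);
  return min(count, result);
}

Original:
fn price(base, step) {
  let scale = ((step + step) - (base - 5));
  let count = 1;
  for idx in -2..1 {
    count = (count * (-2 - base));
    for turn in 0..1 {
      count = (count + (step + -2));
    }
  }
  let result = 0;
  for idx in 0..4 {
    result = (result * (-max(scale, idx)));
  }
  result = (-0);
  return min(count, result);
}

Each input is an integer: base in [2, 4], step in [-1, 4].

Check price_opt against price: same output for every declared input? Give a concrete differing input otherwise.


Behavior is preserved: although constant usage differs, and arithmetic usage differs, the outputs never diverge.
Spot check at base=2, step=-1 — price: scale becomes 1; next count becomes 1; next at idx=-2:; next count becomes -4; next at turn=0:; next count becomes -7; next at idx=-1:; next count becomes 28; next at turn=0:; next count becomes 25; next at idx=0:; next count becomes -100; next at turn=0:; next count becomes -103; next result becomes 0; next at idx=0:; next result becomes 0; next at idx=1:; next result becomes 0; next at idx=2:; next result becomes 0; next at idx=3:; next result becomes 0; next result becomes 0; next final value -103. price_opt: scale becomes 1; next count becomes 1; next at idx=-2:; next count becomes -4; next at turn=0:; next count becomes -7; next at idx=-1:; next count becomes 28; next at turn=0:; next count becomes 25; next at idx=0:; next count becomes -100; next at turn=0:; next count becomes -103; next result becomes 0; next at idx=0:; next result becomes 0; next at idx=1:; next result becomes 0; next at idx=2:; next result becomes 0; next at idx=3:; next result becomes 0; next result becomes 0; next final value -103. Both give -103.
Across all 18 domain points the two functions coincide.
verdict: equivalent


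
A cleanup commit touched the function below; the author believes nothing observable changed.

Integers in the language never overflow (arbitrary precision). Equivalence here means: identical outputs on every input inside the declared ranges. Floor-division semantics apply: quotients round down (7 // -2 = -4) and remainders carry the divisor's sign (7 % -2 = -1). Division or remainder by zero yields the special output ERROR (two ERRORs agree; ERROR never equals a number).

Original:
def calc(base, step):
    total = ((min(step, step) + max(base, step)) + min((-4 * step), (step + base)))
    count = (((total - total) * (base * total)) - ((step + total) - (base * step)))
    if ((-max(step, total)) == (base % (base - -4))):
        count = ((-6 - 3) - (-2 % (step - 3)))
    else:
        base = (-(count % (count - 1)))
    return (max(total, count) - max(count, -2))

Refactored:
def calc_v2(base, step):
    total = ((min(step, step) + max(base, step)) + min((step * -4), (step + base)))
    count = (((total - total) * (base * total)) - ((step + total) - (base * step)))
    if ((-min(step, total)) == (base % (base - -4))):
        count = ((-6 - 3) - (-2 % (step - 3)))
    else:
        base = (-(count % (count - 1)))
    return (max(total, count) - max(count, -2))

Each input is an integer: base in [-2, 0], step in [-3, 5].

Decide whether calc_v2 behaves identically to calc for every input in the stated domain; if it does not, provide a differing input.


base=-1, step=-2 yields -4 from calc but 0 from calc_v2.
verdict: not equivalent; witness: base=-1, step=-2


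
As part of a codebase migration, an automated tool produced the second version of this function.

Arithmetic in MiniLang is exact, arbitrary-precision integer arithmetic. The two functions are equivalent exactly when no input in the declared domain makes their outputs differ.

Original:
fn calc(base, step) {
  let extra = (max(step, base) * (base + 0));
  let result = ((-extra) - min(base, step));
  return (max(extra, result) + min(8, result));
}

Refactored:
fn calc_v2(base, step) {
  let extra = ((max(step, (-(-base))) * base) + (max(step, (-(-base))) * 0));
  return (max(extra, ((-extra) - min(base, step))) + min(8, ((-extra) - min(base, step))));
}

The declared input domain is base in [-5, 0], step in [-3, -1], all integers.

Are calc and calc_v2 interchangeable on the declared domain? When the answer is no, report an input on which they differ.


Behavior is preserved: although local variable names differ, plus arithmetic usage differs, plus statement counts differ, plus min/max/abs usage differs, the outputs never diverge.
As a probe, take base=-3, step=-3: calc runs extra = 9; result = -6; return 3; calc_v2 runs extra = 9; return 3; both end at 3.
Every one of the 18 inputs gives matching results.
verdict: equivalent


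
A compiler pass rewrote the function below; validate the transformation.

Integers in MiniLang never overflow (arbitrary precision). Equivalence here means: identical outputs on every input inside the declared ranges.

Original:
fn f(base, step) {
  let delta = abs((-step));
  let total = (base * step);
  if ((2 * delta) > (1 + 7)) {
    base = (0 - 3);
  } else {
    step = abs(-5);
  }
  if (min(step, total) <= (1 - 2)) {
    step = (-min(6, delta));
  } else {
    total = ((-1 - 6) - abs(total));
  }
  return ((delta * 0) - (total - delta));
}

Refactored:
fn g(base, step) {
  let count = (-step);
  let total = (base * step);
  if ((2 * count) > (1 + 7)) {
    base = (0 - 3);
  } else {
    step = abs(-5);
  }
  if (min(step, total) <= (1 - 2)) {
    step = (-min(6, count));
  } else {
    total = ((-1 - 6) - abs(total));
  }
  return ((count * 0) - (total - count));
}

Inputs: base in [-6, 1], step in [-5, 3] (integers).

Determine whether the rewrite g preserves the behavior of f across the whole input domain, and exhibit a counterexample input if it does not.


Try base=-6, step=1.
f: delta becomes 1; next total becomes -6; next ((2 * delta) > (1 + 7)) evaluates to false; next step becomes 5; next (min(step, total) <= (1 - 2)) evaluates to true; next step becomes -1; next final value 7
g: count becomes -1; next total becomes -6; next ((2 * count) > (1 + 7)) evaluates to false; next step becomes 5; next (min(step, total) <= (1 - 2)) evaluates to true; next step becomes 1; next final value 5
7 != 5, so the rewrite changes behavior.
verdict: not equivalent; witness: base=-6, step=1


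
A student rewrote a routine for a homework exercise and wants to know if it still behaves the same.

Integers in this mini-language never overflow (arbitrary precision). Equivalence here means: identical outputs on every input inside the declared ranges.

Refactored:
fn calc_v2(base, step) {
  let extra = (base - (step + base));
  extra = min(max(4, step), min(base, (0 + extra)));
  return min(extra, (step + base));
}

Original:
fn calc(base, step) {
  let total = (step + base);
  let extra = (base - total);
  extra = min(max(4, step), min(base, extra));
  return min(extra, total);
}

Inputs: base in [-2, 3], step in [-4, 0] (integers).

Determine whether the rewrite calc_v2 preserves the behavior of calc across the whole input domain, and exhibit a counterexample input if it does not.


Comparing the listings, the differences include: statement counts differ, constant usage differs, local variable names differ, arithmetic usage differs.
Spot check at base=2, step=-4 — calc: total := -2 | extra := 4 | extra := 2 | result -2. calc_v2: extra := 4 | extra := 2 | result -2. Both give -2.
Every one of the 30 inputs gives matching results.
verdict: equivalent


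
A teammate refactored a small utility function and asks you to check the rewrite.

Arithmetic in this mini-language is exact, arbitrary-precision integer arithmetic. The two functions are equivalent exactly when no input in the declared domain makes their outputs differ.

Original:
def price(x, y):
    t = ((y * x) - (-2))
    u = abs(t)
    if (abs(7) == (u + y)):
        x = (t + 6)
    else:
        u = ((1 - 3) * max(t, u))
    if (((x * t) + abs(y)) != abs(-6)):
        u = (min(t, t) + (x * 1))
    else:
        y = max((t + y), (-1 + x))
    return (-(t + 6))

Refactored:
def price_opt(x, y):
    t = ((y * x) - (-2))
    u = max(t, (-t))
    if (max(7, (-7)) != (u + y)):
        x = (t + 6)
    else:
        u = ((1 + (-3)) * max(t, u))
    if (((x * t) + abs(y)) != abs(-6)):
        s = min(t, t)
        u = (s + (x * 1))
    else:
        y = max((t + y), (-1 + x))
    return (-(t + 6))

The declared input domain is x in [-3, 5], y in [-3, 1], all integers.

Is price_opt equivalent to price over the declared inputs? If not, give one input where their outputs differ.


Equivalent. The suspicious-looking change has no observable effect anywhere in the declared ranges.
Sweeping the whole domain (45 inputs) finds no disagreement.
One worked example (x=-2, y=-2) — price: t := 6 | u := 6 | (abs(7) == (u + y)): false | u := -12 | (((x * t) + abs(y)) != abs(-6)): true | u := 4 | result -12; price_opt: t := 6 | u := 6 | (max(7, (-7)) != (u + y)): true | x := 12 | (((x * t) + abs(y)) != abs(-6)): true | s := 6 | u := 18 | result -12; agreement on -12.
verdict: equivalent


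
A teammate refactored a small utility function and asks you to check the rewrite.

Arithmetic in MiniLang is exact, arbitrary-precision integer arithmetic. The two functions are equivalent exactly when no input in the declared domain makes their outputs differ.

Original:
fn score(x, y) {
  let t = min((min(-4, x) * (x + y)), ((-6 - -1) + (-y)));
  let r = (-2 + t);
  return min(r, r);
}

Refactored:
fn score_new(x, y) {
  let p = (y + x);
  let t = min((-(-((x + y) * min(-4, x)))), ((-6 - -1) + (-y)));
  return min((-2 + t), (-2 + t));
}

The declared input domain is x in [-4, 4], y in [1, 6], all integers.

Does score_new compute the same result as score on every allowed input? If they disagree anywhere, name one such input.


Behavior is preserved: although arithmetic usage differs, plus constant usage differs, plus local variable names differ, the outputs never diverge.
Tracing x=2, y=2: score: t := -16 | r := -18 | result -18 | score_new: p := 4 | t := -16 | result -18 — matching result -18.
Across all 54 domain points the two functions coincide.
verdict: equivalent


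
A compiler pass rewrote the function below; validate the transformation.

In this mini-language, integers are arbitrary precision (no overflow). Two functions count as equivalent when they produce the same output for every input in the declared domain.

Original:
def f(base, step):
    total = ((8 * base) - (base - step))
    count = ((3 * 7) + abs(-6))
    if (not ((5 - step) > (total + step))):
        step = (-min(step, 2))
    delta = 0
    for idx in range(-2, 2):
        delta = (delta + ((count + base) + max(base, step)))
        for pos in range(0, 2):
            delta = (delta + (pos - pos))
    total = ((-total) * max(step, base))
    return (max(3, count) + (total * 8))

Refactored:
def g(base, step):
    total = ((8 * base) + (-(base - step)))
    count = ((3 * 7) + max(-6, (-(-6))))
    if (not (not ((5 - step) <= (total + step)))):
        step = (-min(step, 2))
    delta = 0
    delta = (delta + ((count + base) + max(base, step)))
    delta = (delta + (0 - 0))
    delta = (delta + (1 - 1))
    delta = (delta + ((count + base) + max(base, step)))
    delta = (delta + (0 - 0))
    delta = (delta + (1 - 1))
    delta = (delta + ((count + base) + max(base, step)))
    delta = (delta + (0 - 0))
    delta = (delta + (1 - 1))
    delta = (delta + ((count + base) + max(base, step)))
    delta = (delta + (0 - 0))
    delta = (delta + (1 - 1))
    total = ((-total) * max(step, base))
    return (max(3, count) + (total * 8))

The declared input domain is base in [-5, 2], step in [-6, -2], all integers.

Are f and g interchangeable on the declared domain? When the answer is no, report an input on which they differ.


This is a faithful refactor — min/max/abs usage differs; also constant usage differs; also statement counts differ; also comparison usage differs; also loop structure differs; also local variable names differ; also arithmetic usage differs; also boolean connective usage differs, but the computed results match everywhere.
Tracing base=0, step=-2: f: total := -2 | count := 27 | (not ((5 - step) > (total + step))): false | delta := 0 | iter idx=-2: | delta := 27 | iter pos=0: | delta := 27 | iter pos=1: | delta := 27 | iter idx=-1: | delta := 54 | iter pos=0: | delta := 54 | iter pos=1: | delta := 54 | iter idx=0: | delta := 81 | iter pos=0: | delta := 81 | iter pos=1: | delta := 81 | iter idx=1: | delta := 108 | iter pos=0: | delta := 108 | iter pos=1: | delta := 108 | total := 0 | result 27 | g: total := -2 | count := 27 | (not (not ((5 - step) <= (total + step)))): false | delta := 0 | delta := 27 | delta := 27 | delta := 27 | delta := 54 | delta := 54 | delta := 54 | delta := 81 | delta := 81 | delta := 81 | delta := 108 | delta := 108 | delta := 108 | total := 0 | result 27 — matching result 27.
Every one of the 40 inputs gives matching results.
verdict: equivalent


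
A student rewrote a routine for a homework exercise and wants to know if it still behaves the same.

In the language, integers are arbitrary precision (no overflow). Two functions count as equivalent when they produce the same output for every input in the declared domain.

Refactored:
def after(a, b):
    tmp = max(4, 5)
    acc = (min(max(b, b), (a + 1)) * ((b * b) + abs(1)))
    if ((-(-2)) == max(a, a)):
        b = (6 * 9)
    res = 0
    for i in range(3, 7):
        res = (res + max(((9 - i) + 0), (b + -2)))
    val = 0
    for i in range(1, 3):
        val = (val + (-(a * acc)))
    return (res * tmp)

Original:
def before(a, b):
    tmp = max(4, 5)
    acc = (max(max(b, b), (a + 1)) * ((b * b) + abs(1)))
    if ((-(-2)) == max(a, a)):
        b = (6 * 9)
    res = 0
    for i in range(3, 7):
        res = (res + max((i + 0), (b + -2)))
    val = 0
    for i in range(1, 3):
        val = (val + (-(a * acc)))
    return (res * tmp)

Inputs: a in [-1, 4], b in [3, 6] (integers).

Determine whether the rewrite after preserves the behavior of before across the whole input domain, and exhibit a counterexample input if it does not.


The edit looks behavioral (`max(max(b, b), (a + 1))` became `min(max(b, b), (a + 1))`), but over these ranges it never changes the outcome.
Tracing a=2, b=4: before: tmp = 5; acc = 68; ((-(-2)) == max(a, a)) -> true; b = 54; res = 0; [i=3]; res = 52; [i=4]; res = 104; [i=5]; res = 156; [i=6]; res = 208; val = 0; [i=1]; val = -136; [i=2]; val = -272; return 1040 | after: tmp = 5; acc = 51; ((-(-2)) == max(a, a)) -> true; b = 54; res = 0; [i=3]; res = 52; [i=4]; res = 104; [i=5]; res = 156; [i=6]; res = 208; val = 0; [i=1]; val = -102; [i=2]; val = -204; return 1040 — matching result 1040.
Sweeping the whole domain (24 inputs) finds no disagreement.
verdict: equivalent
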